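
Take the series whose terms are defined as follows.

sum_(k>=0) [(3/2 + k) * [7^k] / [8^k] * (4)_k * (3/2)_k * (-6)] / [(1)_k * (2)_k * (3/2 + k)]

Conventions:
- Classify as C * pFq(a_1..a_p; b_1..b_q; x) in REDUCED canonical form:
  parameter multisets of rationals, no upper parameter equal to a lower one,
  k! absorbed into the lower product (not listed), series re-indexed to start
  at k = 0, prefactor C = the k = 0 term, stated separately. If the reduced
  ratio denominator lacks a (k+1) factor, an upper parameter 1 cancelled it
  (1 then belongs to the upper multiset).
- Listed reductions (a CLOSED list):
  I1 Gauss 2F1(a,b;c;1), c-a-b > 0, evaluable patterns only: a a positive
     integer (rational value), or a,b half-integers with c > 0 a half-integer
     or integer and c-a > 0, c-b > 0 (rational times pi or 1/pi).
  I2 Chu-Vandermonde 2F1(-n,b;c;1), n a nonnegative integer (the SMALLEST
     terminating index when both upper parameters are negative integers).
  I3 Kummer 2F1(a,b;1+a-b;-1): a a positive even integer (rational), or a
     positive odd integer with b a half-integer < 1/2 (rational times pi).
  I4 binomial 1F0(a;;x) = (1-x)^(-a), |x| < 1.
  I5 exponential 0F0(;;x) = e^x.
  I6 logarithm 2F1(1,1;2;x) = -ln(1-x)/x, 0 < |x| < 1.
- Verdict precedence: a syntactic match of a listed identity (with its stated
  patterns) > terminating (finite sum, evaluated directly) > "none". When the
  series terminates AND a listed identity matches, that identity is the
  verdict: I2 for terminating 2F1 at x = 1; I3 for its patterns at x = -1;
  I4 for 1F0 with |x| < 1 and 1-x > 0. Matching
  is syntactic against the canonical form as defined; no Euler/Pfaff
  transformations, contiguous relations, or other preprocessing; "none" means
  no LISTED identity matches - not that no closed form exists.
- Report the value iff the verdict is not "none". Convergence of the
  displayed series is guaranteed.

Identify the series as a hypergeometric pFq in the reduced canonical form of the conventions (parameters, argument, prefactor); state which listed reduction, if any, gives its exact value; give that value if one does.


Reduced: x = 7/8, 2F1, upper = {3/2, 4}, lower = {2}, C = -6. Verdict: none. No listed pattern accepts 2F1(3/2, 4; 2; 7/8).

Key observation: from the first term -6: (1)_k (prefactor -6) is k! itself.
Adjacent-term ratio: r(k) = (7/8) * (k+3/2) (k+4) / [(k+2) (k+1)] ; factor over Q: parameters, x = (7/8), and C = -6.


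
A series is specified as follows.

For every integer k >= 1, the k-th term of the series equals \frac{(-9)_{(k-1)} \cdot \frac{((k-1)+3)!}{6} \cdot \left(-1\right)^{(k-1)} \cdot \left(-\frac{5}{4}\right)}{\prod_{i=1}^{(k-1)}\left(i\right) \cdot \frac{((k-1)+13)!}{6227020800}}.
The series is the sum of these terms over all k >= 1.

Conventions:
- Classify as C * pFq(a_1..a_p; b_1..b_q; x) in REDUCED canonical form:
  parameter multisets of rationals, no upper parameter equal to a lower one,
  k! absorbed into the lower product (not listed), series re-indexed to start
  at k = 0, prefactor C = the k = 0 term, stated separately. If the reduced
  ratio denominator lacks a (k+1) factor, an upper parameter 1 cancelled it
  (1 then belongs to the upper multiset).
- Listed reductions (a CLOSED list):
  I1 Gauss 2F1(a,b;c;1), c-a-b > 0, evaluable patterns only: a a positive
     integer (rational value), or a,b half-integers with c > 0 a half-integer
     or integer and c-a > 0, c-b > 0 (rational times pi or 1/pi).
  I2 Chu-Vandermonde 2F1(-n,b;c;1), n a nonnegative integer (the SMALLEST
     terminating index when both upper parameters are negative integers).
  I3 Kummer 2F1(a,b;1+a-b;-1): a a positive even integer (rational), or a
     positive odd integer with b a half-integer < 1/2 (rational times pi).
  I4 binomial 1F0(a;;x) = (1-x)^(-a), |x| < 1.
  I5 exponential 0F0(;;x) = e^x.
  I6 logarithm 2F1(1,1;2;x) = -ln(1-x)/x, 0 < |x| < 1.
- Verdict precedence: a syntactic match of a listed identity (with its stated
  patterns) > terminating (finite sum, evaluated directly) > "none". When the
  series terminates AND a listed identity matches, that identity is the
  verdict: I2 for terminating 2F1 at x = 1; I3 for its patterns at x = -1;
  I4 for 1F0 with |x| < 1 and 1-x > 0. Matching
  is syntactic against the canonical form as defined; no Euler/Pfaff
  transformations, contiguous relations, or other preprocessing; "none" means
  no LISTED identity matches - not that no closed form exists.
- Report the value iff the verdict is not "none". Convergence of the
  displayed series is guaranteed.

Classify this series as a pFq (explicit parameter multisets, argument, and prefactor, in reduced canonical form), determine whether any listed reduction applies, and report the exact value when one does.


Structural cue: from the first term -\frac{5}{4}: the factorial ratio (prefactor -5/4) (k+a-1)!/(a-1)! is a rising factorial (a)_k.
Ratio: r(k) = -1 * (k-9) (k+4) / [(k+14) (k+1)] - poly over poly, x = -1 from leading terms; C = -\frac{5}{4} at k = 0.

Canonical form: C = -\frac{5}{4} times 2F1 with upper {-9, 4}, lower {14}, x = -1. Verdict: this is the Kummer evaluation I3 (x = -1; c = 14 equals 1+a-b for upper {-9, 4}: listed pattern). Value: -\frac{65}{4}.


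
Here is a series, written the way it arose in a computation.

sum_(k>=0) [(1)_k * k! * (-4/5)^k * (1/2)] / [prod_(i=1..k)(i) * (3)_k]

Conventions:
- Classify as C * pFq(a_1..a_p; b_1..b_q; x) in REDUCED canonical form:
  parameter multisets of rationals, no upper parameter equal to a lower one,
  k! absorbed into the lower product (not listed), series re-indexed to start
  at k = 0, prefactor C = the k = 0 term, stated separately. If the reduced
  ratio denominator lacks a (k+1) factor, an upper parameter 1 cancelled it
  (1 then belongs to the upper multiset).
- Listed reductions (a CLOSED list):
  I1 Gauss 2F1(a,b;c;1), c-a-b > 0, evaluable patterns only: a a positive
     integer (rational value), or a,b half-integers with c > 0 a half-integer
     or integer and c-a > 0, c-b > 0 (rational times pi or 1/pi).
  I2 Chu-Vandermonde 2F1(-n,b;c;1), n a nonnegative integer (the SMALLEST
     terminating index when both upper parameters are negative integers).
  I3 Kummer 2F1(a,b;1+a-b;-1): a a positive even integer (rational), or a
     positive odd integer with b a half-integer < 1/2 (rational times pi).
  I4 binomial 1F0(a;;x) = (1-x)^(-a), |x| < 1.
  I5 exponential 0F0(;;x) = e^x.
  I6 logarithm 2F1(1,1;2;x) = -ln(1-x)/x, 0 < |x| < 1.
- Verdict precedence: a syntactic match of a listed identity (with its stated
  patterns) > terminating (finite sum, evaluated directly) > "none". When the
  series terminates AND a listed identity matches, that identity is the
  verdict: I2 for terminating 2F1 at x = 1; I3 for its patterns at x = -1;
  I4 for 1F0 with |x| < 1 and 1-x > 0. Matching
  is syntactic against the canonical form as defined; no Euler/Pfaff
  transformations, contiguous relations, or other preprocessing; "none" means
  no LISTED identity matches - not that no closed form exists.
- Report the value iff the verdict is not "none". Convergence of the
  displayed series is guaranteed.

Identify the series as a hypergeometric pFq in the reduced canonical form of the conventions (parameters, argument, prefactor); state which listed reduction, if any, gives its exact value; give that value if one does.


Canonical form: C = 1/2 times 2F1 with upper {1, 1}, lower {3}, x = -4/5. Verdict: none (x = -4/5): each listed identity misses the multisets {1, 1} ; {3}.

Key step: t_0 = 1/2 here, and the factorial ratio (C = 1/2, x = -4/5) (k+a-1)!/(a-1)! is a rising factorial (a)_k.
Term ratio: r(k) = (-4/5) * (k+1) (k+1) / [(k+3) (k+1)] - poly over poly, x = (-4/5) from leading terms; C = 1/2 at k = 0.


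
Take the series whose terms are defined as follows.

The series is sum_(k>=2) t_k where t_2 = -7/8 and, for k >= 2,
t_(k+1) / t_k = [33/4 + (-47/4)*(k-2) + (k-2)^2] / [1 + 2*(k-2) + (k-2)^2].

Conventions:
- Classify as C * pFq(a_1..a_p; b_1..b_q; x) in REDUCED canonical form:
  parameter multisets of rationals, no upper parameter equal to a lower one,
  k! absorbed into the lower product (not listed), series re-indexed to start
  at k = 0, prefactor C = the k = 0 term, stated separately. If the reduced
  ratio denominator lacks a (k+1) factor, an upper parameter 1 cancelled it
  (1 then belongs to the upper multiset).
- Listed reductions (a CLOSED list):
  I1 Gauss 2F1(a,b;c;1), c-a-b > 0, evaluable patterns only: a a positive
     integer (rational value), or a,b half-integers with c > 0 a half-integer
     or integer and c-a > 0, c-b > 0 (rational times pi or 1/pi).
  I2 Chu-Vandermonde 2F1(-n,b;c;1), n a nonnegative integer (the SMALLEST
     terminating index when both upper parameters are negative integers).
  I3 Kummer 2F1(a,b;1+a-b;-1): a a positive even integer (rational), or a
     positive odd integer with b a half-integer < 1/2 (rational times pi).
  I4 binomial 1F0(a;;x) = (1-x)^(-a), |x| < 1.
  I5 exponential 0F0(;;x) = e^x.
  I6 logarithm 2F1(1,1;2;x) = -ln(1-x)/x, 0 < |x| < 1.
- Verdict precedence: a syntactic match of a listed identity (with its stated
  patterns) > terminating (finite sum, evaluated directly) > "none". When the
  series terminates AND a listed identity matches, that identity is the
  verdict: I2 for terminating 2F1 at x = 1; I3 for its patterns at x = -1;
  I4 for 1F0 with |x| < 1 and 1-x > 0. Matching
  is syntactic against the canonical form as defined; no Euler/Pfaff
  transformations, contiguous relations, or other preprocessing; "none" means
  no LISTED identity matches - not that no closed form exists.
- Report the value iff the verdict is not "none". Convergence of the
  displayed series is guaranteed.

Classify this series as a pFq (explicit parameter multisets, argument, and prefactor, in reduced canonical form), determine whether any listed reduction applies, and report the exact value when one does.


With C = -7/8: the canonical form is 2F1(-11, -3/4; 1; 1). Verdict: Chu-Vandermonde (I2) applies (terminating 2F1 at x = 1 with n = 11, b = -3/4, c = 1). Exact value: -52320288657/8589934592.

Key step: t_0 being -7/8, the expanded ratio factors over Q; prefactor -7/8, roots give parameters.
Ratio: r(k) = 1 * (k-11) (k-3/4) / [(k+1) (k+1)] - rational in k. x = 1; t_0 = -7/8; negate the roots.


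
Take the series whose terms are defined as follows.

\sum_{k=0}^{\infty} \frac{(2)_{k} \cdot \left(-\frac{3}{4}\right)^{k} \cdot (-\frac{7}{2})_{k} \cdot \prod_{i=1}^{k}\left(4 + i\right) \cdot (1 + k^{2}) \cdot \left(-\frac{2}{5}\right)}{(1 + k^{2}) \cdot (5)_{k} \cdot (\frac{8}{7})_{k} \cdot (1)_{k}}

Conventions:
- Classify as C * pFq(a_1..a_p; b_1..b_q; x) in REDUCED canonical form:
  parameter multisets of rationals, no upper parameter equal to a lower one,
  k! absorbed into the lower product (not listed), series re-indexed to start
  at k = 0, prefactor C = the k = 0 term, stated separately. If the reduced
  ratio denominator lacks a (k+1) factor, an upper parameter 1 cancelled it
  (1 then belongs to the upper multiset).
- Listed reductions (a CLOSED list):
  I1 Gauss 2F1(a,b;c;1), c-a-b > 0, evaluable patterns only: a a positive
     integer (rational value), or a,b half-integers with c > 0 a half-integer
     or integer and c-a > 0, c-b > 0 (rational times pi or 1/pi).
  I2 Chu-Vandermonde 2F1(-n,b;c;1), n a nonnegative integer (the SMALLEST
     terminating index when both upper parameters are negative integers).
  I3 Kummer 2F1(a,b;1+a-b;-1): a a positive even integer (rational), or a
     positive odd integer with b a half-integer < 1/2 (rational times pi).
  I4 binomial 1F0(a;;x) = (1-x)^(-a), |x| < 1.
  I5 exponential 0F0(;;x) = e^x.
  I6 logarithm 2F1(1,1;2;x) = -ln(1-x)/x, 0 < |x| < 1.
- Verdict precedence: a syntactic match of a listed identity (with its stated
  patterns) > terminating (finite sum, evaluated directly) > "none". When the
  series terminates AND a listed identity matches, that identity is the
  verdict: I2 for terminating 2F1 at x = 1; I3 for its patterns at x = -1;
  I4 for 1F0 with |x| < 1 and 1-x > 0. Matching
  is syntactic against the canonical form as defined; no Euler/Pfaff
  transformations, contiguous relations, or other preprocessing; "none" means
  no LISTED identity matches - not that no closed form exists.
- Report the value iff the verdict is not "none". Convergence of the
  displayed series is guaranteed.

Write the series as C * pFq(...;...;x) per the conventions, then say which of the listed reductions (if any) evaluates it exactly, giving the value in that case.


This is -\frac{2}{5} * 2F1(-\frac{7}{2}, 2; \frac{8}{7}; -\frac{3}{4}) in reduced canonical form. Verdict: no listed reduction: x = -\frac{3}{4} and upper {-\frac{7}{2}, 2} fail every I1-I6 pattern.

Key observation: t_0 = -\frac{2}{5} here, and the parameter 5 appears in both the upper and lower lists and cancels (alongside the other common factor).
Adjacent-term ratio: r(k) = -\frac{3}{4} * (k-\frac{7}{2}) (k+2) / [(k+\frac{8}{7}) (k+1)] - poly over poly, x = -\frac{3}{4} from leading terms; C = -\frac{2}{5} at k = 0.


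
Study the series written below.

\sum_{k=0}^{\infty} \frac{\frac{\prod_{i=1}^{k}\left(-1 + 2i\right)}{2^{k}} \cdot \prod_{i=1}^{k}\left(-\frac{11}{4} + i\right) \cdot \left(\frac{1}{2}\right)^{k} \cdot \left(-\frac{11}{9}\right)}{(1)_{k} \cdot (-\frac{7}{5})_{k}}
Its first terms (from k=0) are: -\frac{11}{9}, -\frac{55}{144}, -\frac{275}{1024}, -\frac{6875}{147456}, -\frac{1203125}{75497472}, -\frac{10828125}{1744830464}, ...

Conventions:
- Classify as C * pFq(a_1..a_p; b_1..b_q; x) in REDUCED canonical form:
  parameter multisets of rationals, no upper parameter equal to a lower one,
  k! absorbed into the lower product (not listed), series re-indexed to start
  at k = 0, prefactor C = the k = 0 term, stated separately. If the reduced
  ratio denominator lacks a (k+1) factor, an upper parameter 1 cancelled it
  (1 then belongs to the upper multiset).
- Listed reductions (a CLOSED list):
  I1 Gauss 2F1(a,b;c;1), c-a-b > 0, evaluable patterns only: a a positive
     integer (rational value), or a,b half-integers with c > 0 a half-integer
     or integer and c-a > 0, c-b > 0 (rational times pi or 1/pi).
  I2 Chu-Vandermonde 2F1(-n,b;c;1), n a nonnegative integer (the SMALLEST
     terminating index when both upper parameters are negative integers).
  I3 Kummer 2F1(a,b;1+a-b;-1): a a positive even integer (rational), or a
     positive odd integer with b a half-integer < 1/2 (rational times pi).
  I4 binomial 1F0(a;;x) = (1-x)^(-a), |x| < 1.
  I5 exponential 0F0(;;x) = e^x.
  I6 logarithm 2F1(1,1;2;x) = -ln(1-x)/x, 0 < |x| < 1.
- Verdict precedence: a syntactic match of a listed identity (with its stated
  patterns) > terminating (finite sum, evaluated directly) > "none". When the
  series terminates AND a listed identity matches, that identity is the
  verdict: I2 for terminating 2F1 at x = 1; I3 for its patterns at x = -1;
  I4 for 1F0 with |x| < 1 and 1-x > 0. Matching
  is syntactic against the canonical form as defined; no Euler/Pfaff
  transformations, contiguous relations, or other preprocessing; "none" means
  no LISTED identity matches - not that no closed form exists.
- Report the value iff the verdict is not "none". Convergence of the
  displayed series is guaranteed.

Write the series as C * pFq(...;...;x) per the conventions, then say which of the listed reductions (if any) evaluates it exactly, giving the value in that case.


The tell: with t_0 = -\frac{11}{9}, the odd product 1*3*...*(2k-1) (prefactor -11/9) is 2^k (1/2)_k.
Step ratio: r(k) = \frac{1}{2} * (k-\frac{7}{4}) (k+\frac{1}{2}) / [(k-\frac{7}{5}) (k+1)] - rational; roots negated = parameters, x = \frac{1}{2}, C = -\frac{11}{9}.

Canonical form: C = -\frac{11}{9} times 2F1 with upper {-\frac{7}{4}, \frac{1}{2}}, lower {-\frac{7}{5}}, x = \frac{1}{2}. Verdict: none - at argument \frac{1}{2} the multisets {-\frac{7}{4}, \frac{1}{2}} ; {-\frac{7}{5}} match no listed identity.


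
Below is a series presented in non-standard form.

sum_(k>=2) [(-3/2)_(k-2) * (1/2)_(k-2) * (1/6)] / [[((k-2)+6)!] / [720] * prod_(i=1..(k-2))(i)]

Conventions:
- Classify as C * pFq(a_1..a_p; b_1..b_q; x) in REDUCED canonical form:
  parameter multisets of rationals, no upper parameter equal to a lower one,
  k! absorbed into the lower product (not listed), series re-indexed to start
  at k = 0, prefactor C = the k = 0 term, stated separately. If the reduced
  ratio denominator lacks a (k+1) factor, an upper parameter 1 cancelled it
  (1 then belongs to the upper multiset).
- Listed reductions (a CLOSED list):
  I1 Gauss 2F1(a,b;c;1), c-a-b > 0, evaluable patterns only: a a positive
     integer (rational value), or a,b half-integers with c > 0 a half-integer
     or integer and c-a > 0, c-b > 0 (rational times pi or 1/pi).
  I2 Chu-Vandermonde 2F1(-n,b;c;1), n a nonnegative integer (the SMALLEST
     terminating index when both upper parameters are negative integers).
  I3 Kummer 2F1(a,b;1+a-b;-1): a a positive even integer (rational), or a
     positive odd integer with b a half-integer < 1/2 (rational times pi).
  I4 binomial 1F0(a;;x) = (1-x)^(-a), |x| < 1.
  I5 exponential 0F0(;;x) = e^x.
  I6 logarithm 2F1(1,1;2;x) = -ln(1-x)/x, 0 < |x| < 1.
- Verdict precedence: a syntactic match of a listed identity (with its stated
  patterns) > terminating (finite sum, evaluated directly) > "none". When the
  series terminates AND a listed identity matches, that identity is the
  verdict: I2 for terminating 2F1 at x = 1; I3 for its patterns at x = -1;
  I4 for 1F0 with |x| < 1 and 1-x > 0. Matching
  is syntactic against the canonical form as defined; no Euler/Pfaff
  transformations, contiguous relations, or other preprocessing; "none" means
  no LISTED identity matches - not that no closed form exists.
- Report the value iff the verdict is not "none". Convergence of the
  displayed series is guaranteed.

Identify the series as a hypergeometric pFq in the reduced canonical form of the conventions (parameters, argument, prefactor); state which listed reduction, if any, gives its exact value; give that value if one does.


At argument 1: a 2F1 with upper {-3/2, 1/2}, lower {7}, scaled by C = 1/6. Verdict: Gauss's theorem I1 (half-integer case) fires (x = 1; upper {-3/2, 1/2} half-integers, c = 7 in the evaluable pattern). Sum: (2097152/4459455) / pi.

First insight: x = 1 and the product of the first k integers (prefactor 1/6) is k!.
Consecutive-term ratio: r(k) = 1 * (k-3/2) (k+1/2) / [(k+7) (k+1)] - rational in k, leading ratio 1; with t_0 = 1/6, classification follows.


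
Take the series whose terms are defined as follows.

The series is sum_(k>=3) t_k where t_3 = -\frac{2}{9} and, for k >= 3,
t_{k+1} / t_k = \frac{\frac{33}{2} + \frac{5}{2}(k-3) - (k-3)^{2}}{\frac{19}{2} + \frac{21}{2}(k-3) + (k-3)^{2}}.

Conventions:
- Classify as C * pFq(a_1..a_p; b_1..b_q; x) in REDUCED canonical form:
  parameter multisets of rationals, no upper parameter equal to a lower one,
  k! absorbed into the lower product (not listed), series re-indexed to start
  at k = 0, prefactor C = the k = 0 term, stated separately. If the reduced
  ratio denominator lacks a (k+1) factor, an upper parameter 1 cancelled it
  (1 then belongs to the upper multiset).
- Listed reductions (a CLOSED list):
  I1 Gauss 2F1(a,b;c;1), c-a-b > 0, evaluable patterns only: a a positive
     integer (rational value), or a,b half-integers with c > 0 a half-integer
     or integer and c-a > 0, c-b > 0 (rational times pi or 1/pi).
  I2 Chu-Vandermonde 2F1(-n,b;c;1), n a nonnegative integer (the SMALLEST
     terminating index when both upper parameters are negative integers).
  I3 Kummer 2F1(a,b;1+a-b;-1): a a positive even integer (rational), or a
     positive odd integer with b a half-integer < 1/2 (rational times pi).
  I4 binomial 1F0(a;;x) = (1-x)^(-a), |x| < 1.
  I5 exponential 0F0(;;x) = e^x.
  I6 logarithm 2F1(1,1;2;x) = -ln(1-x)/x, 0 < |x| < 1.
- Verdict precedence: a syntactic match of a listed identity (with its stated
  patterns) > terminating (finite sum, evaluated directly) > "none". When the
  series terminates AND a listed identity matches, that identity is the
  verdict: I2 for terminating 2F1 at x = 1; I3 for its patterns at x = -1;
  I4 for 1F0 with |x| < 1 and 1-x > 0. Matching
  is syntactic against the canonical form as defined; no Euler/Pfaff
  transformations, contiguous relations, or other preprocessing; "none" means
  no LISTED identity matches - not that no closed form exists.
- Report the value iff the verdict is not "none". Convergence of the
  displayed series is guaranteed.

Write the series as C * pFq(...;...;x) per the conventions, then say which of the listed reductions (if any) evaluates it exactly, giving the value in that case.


x = -1 here; the reduced form reads 2F1, upper {-\frac{11}{2}, 3}, lower {\frac{19}{2}}, C = -\frac{2}{9}. Verdict: this is Kummer's theorem (I3) (x = -1; c = \frac{19}{2} equals 1+a-b for upper {-\frac{11}{2}, 3}: listed pattern). Value: \left(-\frac{12155}{32768}\right) \cdot \pi.

Structural cue: t_0 = -\frac{2}{9} here, and factor the ratio over Q (prefactor -2/9): negated roots = parameters.
Consecutive-term ratio: r(k) = -1 * (k-\frac{11}{2}) (k+3) / [(k+\frac{19}{2}) (k+1)] - rational in k. x = -1; t_0 = -\frac{2}{9}; negate the roots.


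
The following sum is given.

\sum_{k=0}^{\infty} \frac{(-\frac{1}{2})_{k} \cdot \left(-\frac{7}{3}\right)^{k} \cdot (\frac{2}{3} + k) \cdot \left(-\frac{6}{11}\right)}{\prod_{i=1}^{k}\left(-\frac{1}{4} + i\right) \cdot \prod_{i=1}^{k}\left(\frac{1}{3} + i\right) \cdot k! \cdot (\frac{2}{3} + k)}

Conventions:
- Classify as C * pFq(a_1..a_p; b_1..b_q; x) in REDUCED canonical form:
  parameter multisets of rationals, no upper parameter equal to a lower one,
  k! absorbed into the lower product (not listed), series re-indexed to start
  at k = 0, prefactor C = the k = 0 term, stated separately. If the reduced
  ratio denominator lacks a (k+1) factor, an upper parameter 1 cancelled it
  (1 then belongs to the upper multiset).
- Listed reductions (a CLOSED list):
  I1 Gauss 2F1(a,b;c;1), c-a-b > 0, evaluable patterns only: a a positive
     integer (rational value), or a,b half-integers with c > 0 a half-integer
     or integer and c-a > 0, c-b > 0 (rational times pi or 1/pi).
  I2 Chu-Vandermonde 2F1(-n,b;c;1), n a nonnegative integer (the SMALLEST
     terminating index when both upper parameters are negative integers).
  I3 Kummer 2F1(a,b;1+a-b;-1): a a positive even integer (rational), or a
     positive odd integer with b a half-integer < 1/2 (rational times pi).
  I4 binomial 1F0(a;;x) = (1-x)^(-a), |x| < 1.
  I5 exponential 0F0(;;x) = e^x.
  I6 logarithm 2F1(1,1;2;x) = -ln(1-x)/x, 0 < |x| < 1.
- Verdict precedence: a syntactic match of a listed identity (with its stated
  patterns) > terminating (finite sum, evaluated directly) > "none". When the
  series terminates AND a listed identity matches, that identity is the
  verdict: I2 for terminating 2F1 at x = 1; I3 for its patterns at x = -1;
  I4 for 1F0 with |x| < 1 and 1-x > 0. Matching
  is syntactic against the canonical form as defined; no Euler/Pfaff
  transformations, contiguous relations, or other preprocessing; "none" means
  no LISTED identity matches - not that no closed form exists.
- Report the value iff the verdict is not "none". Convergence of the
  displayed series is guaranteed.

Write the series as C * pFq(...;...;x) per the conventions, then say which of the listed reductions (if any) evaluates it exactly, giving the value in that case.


The series (x = -\frac{7}{3}) is 1F2: upper {-\frac{1}{2}}, lower {\frac{3}{4}, \frac{4}{3}}, prefactor -\frac{6}{11}. Verdict: none. A 1F2 with upper {-\frac{1}{2}} fits none of I1-I6 at x = -\frac{7}{3}; the sum runs forever.

First insight: t_0 = -\frac{6}{11} here, and the lower running product (C = -6/11, x = -7/3) is a rising factorial.
Consecutive-term ratio: r(k) = -\frac{7}{3} * (k-\frac{1}{2}) / [(k+\frac{3}{4}) (k+\frac{4}{3}) (k+1)] - rational in k, leading ratio -\frac{7}{3}; with t_0 = -\frac{6}{11}, classification follows.


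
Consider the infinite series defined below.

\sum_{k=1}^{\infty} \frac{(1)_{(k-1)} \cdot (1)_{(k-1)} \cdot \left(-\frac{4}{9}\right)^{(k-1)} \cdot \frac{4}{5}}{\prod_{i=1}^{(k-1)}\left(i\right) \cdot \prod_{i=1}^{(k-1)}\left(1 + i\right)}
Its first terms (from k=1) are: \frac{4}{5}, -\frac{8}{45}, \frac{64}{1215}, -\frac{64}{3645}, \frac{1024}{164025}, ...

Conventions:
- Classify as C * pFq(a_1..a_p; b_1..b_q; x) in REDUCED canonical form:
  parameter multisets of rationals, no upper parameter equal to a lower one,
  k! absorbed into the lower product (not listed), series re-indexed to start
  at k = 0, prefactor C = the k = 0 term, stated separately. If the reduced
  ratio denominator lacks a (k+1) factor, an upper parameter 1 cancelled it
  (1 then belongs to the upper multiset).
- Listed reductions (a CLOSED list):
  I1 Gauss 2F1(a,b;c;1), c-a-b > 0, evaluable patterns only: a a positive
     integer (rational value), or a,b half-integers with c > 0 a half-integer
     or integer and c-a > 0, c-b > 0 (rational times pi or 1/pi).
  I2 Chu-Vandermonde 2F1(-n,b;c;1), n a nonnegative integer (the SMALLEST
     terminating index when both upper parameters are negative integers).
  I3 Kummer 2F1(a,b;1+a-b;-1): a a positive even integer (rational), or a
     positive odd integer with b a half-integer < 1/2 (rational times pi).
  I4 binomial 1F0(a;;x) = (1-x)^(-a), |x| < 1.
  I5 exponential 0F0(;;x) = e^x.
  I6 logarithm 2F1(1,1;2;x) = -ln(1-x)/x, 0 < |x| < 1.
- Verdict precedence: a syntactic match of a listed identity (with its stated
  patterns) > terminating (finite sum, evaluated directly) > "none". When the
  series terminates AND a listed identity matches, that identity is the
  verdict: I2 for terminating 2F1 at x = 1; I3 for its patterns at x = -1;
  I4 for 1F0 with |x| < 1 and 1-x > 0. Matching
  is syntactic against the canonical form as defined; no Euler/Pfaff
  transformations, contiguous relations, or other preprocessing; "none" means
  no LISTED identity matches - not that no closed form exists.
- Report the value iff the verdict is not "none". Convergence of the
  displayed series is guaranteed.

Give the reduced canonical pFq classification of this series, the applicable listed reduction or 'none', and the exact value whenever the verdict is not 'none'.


At argument -\frac{4}{9}: a 2F1 with upper {1, 1}, lower {2}, scaled by C = \frac{4}{5}. Verdict: this is the I6 logarithm reduction (the logarithm: parameters (1,1;2), x = -\frac{4}{9}). Sum: \frac{9}{5} \cdot \ln\left(\frac{13}{9}\right).

First insight: t_0 being \frac{4}{5}, the lower running product (C = 4/5, x = -4/9) is a rising factorial.
Adjacent-term ratio: r(k) = -\frac{4}{9} * (k+1) (k+1) / [(k+2) (k+1)] - rational; roots negated = parameters, x = -\frac{4}{9}, C = \frac{4}{5}.


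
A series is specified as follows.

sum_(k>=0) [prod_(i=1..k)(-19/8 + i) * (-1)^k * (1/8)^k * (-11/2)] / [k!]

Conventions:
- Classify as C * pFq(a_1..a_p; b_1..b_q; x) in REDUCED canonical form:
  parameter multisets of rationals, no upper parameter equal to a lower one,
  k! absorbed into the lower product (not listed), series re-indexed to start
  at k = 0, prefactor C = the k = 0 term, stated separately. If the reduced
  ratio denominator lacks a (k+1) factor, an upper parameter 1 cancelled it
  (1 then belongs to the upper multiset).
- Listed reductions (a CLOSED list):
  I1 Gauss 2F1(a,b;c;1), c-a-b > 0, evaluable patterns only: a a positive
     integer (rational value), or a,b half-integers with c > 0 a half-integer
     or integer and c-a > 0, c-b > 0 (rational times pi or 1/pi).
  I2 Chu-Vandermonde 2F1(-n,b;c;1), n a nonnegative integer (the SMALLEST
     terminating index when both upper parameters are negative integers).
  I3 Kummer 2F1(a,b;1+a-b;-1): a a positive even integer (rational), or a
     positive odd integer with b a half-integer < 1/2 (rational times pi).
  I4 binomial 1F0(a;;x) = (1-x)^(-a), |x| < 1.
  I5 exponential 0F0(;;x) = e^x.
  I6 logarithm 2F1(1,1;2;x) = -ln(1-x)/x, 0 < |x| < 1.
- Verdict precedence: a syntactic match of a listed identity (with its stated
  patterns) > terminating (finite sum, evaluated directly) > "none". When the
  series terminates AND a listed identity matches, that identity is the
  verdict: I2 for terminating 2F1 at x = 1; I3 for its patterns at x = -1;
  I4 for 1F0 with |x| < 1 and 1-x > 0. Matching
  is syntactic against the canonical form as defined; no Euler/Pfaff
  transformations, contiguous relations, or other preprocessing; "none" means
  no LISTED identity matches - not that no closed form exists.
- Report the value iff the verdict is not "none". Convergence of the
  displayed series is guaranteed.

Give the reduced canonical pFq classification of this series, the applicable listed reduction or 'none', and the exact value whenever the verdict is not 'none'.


First insight: with t_0 = -11/2, the running product (prefactor -11/2) telescopes to a rising factorial.
Step ratio: r(k) = (-1/8) * (k-11/8) / [(k+1)] - rational; roots negated = parameters, x = (-1/8), C = -11/2.

At argument -1/8: a 1F0 with upper {-11/8}, lower {-}, scaled by C = -11/2. Verdict: the binomial series (I4) fires (the 1F0 binomial series: exponent 11/8, x = -1/8). Value: (-11/2) * (9/8)^(11/8).


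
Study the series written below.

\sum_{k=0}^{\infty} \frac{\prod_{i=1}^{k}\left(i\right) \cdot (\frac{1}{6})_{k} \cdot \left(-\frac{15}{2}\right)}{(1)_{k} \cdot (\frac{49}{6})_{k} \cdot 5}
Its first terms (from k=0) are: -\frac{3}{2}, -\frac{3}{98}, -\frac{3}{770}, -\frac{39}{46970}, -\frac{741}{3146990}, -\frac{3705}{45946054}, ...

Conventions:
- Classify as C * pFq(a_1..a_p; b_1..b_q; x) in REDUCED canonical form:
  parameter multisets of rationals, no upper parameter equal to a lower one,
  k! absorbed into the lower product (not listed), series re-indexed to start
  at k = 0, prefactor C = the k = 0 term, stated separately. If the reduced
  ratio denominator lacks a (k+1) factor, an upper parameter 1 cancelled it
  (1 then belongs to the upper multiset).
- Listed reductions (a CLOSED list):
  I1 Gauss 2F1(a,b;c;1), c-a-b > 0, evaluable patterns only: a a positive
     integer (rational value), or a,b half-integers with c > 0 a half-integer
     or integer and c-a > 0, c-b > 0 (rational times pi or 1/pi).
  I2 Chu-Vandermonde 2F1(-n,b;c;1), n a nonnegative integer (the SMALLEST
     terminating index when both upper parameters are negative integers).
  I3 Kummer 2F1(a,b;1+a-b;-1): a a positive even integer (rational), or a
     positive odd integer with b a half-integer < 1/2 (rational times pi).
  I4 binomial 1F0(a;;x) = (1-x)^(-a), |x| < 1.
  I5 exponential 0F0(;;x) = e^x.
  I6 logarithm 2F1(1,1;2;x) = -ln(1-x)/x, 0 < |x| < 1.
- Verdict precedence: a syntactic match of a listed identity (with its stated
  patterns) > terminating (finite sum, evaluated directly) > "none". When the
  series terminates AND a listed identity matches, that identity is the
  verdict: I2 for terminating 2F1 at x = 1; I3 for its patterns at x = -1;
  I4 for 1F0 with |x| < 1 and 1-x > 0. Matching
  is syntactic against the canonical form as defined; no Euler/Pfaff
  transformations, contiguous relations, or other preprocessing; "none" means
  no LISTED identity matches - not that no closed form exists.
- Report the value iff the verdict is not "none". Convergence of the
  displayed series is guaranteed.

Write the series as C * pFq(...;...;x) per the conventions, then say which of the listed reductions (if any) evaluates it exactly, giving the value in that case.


The series (x = 1) is 2F1: upper {\frac{1}{6}, 1}, lower {\frac{49}{6}}, prefactor -\frac{3}{2}. Verdict: Gauss (I1, integer-parameter pattern) matches (x = 1: the Gamma ratio telescopes since c-a-b = 7 > 0 and a = 1 in Z>0). Value: -\frac{43}{28}.

The tell: t_0 being -\frac{3}{2}, the constant factors (C = -3/2) combine into one prefactor.
Term ratio: r(k) = 1 * (k+\frac{1}{6}) (k+1) / [(k+\frac{49}{6}) (k+1)] - poly over poly, x = 1 from leading terms; C = -\frac{3}{2} at k = 0.


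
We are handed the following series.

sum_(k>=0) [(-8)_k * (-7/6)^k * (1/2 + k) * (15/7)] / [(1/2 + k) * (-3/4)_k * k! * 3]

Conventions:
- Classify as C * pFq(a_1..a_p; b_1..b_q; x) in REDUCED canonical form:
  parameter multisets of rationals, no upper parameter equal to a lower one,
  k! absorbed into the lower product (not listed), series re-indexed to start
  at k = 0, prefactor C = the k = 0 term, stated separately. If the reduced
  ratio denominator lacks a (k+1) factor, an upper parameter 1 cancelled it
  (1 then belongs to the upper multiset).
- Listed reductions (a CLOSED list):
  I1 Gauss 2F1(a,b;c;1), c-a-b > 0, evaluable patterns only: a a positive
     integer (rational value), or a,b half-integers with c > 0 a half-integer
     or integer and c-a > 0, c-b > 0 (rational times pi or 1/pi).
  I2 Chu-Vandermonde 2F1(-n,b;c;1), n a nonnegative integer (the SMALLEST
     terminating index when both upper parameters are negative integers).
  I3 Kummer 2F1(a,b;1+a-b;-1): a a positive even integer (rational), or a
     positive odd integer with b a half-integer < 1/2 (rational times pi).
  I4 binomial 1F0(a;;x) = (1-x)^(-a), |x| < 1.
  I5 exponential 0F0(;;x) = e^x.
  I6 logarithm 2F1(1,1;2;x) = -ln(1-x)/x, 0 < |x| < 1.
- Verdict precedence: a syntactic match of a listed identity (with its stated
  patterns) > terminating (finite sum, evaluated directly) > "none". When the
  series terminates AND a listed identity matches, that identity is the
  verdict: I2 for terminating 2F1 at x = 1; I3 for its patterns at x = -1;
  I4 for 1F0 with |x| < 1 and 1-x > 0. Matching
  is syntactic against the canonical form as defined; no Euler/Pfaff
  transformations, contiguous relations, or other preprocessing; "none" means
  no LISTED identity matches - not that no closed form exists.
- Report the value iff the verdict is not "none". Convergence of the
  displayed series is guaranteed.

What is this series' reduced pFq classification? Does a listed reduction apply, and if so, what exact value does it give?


The series (x = -7/6) is 1F1: upper {-8}, lower {-3/4}, prefactor 5/7. Verdict: terminating. With -8 upstairs the series is a 9-term polynomial sum; evaluated term by term. Sum: -795355373399/1209028275.

First insight: with t_0 = 5/7, k + 1/2 divides numerator and denominator alike; C = 5/7 after cancelling.
Adjacent-term ratio: r(k) = (-7/6) * (k-8) / [(k-3/4) (k+1)] ; factor over Q: parameters, x = (-7/6), and C = 5/7.


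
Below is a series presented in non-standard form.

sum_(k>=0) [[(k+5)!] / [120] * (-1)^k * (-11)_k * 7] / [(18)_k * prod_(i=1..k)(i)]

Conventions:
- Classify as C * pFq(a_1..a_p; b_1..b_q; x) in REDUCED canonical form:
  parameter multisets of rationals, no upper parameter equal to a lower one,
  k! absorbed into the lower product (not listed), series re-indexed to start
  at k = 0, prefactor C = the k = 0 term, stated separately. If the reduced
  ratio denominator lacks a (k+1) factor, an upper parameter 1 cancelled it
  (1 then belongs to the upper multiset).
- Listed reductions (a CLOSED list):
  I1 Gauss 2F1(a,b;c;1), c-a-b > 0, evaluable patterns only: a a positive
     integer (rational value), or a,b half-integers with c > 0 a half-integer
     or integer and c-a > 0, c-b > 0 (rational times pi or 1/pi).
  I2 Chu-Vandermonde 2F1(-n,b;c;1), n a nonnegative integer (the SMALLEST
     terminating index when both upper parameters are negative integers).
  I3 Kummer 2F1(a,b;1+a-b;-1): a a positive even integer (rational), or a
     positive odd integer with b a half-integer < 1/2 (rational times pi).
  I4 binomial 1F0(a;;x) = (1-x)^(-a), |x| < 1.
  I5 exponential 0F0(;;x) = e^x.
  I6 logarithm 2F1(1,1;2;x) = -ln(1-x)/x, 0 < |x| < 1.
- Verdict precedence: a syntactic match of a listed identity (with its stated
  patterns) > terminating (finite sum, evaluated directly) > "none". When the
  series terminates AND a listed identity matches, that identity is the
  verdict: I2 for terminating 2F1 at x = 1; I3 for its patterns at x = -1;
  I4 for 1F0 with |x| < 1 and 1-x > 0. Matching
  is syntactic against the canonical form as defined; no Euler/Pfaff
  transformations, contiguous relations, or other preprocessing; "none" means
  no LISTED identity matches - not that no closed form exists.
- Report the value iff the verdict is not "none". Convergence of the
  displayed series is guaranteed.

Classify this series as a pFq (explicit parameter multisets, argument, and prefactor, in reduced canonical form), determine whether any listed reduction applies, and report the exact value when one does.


This is 7 * 2F1(-11, 6; 18; -1) in reduced canonical form. Verdict: the Kummer evaluation I3 applies (x = -1; c = 18 equals 1+a-b for upper {-11, 6}: listed pattern). Value: 238.

Key step: t_0 being 7, the product of the first k integers (prefactor 7) is k!.
Step ratio: r(k) = (-1) * (k-11) (k+6) / [(k+18) (k+1)] - poly over poly, x = (-1) from leading terms; C = 7 at k = 0.


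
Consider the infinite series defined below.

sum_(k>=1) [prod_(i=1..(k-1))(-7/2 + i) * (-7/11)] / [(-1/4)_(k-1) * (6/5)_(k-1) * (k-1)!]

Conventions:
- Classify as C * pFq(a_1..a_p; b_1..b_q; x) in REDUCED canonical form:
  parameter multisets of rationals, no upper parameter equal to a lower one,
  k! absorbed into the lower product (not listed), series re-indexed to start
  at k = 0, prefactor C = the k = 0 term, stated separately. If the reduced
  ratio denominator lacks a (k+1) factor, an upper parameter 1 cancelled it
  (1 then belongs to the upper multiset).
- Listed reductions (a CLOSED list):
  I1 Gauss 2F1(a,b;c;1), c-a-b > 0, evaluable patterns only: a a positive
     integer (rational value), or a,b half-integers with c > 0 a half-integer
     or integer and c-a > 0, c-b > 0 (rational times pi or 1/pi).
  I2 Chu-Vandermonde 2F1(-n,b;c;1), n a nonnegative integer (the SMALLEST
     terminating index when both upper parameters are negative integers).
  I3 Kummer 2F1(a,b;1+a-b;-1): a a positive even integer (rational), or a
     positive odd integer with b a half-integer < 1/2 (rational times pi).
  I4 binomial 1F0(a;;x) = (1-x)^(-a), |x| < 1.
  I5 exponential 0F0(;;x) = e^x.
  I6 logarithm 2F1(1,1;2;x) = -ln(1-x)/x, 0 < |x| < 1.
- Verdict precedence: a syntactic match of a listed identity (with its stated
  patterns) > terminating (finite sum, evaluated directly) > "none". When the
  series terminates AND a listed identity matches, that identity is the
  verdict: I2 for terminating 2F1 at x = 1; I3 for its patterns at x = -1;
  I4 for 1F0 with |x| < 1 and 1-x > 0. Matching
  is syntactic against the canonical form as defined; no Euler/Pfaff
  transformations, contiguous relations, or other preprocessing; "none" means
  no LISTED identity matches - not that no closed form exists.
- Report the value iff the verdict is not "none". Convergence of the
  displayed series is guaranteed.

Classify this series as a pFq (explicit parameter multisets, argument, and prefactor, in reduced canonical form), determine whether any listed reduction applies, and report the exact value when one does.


Canonical form: C = -7/11 times 1F2 with upper {-5/2}, lower {-1/4, 6/5}, x = 1. Verdict: none. A 1F2 with upper {-5/2} fits none of I1-I6 at x = 1; the sum runs forever.

Key observation: with t_0 = -7/11, the running product (prefactor -7/11) telescopes to a rising factorial.
Step ratio: r(k) = 1 * (k-5/2) / [(k-1/4) (k+6/5) (k+1)] - poly over poly, x = 1 from leading terms; C = -7/11 at k = 0.


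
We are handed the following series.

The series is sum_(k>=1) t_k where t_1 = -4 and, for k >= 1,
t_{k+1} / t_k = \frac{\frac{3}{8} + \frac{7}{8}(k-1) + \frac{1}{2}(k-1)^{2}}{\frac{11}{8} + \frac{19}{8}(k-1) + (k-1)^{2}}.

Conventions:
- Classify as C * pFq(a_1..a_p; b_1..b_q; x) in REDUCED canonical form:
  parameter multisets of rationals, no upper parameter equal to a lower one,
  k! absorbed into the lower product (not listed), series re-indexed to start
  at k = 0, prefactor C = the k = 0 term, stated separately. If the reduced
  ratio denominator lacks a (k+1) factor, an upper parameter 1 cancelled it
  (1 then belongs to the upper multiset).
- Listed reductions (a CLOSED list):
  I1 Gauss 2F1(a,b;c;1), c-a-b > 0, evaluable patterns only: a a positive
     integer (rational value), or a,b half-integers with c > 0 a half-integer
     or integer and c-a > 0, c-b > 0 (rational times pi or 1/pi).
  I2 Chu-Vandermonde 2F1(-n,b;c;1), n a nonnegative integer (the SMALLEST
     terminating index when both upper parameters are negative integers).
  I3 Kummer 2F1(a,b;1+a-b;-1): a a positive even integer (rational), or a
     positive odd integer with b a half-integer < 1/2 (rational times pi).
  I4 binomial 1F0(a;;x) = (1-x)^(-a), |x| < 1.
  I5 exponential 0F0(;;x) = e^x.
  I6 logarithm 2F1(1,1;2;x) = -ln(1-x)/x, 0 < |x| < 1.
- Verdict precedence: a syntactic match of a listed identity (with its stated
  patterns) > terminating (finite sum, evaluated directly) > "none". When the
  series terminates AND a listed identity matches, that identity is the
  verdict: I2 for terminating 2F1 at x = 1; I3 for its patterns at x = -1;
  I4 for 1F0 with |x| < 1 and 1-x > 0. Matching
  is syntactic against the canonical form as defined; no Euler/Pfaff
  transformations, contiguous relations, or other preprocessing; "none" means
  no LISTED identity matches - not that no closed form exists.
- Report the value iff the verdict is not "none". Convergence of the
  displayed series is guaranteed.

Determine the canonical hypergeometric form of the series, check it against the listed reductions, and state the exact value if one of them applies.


At argument \frac{1}{2}: a 2F1 with upper {\frac{3}{4}, 1}, lower {\frac{11}{8}}, scaled by C = -4. Verdict: none. No listed pattern accepts 2F1(\frac{3}{4}, 1; \frac{11}{8}; \frac{1}{2}).

Structural cue: from the first term -4: the expanded ratio factors over Q; prefactor -4, roots give parameters.
Term ratio: r(k) = \frac{1}{2} * (k+\frac{3}{4}) (k+1) / [(k+\frac{11}{8}) (k+1)] - poly over poly, x = \frac{1}{2} from leading terms; C = -4 at k = 0.
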